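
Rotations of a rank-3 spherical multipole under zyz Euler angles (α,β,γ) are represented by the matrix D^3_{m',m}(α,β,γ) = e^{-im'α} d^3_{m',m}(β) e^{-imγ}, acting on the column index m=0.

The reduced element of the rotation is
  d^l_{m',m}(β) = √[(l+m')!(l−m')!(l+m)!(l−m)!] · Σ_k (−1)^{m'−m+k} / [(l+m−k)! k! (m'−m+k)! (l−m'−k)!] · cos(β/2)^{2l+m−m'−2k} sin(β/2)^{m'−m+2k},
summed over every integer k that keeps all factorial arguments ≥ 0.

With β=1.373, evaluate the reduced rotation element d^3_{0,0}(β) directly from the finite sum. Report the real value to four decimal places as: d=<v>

d=-0.2758

d^3_{0,0}(β=1.3730) via the finite sum:
Half-angle: c=0.773469, s=0.633834. N=√(6·6·6·6)=36.000000
Admissible k: 0..3 (factorial args all ≥0)
  k=0: (−1)^0·36.0000/(36)·0.7735^6·0.6338^0 = +0.214120
  k=1: (−1)^1·36.0000/(4)·0.7735^4·0.6338^2 = -1.294093
  k=2: (−1)^2·36.0000/(4)·0.7735^2·0.6338^4 = +0.869021
  k=3: (−1)^3·36.0000/(36)·0.7735^0·0.6338^6 = -0.064841
d^3_{0,0}(1.3730) = +0.214120 -1.294093 +0.869021 -0.064841 = -0.275793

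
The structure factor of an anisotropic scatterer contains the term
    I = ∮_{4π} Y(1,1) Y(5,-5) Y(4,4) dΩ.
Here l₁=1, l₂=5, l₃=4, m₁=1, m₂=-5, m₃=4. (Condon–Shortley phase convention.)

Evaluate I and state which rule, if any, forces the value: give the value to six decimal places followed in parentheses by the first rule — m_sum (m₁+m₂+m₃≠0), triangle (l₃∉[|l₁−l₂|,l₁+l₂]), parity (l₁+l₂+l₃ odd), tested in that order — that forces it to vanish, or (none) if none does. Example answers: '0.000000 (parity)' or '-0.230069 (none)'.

-0.329416 (none)

Checks pass: Σm=0; 10 even; l₃=4∈[4,6].
(2·1+1)(2·5+1)(2·4+1) = 297
Δ: 2! 0! 8! / 11! → 1/495
sum: t=1:−1/576 = -1/576
3j²(1 5 4; 0 0 0) = Δ·Π!·Σ² = 5/99  (sign -1)
sum: t=0:+1/80640 = 1/80640
3j²(1 5 4; 1 -5 4) = Δ·Π!·Σ² = 1/11  (sign +1)
combine: 4πI² = 297·5/99·1/11 = 15/11
take √, sign -1: I = -0.32941575
No selection rule forces the value: the integral is nonzero (none).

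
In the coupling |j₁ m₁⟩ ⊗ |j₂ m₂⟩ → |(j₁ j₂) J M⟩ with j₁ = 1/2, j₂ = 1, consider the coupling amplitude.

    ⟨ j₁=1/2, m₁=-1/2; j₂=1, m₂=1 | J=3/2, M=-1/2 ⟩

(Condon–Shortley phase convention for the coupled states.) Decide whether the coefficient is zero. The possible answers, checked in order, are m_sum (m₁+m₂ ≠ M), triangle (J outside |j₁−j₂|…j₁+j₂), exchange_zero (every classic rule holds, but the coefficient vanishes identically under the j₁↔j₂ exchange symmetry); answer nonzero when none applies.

m-sum: m₁+m₂ = -1/2+1 = 1/2, M = -1/2  ✗ ⇒ coefficient is 0

m_sum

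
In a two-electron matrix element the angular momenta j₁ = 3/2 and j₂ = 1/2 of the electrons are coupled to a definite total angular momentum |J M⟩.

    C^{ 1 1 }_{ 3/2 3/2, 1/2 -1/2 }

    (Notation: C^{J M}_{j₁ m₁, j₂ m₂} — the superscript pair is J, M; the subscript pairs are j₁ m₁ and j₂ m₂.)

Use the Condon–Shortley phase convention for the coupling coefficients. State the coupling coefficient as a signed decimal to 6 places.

√[3·1!2!0!/4! · 3!0!0!1!2!0!] = √(3)
  +(−1)^0/∏(0,1,0,0,2,0)! = 1/2  (running 1/2)
⟨..|..⟩ = √(3)·(1/2) = +0.866025

+√(3/4) = +0.866025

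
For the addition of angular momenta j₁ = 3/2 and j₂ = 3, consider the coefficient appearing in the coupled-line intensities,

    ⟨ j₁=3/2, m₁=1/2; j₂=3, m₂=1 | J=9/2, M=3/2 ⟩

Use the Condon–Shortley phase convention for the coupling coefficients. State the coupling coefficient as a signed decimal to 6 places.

√[10·0!3!6!/10! · 2!1!4!2!6!3!] = √(34560/7)
  +(−1)^0/∏(0,0,1,4,2,2)! = 1/96  (running 1/96)
⟨..|..⟩ = √(34560/7)·(1/96) = +0.731925

+0.731925  (= +√(15/28))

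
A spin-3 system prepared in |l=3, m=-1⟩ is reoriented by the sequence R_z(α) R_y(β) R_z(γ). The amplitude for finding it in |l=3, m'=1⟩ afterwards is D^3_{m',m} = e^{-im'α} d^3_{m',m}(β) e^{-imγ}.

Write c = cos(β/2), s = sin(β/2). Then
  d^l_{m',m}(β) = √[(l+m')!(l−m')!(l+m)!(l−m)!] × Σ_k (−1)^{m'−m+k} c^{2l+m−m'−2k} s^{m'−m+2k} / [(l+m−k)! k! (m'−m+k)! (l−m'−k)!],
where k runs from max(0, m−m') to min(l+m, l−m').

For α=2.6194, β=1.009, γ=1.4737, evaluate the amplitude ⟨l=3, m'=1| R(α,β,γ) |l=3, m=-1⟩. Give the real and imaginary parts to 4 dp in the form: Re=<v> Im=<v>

D^3_{1,-1}(2.6194,1.0090,1.4737) = e^{-i·1·2.6194}·d^3_{1,-1}(1.0090)·e^{-i·-1·1.4737}. Compute d first:
c=cos(1.009000/2)=0.875416, s=sin(1.009000/2)=0.483370; N=√[24·2·2·24]=48.000000
k∈{0,1,2} keeps every argument non-negative
  k=0: (−1)^2·48.0000/(8)·0.8754^4·0.4834^2 = +0.823320
  k=1: (−1)^3·48.0000/(6)·0.8754^2·0.4834^4 = -0.334686
  k=2: (−1)^4·48.0000/(48)·0.8754^0·0.4834^6 = +0.012755
d^3_{1,-1}(1.0090) = +0.823320 -0.334686 +0.012755 = +0.501389
D = (-0.866728-0.498782i)·(+0.501389)·(+0.096944+0.995290i) = +0.206777-0.456765i

Re=0.2068 Im=-0.4568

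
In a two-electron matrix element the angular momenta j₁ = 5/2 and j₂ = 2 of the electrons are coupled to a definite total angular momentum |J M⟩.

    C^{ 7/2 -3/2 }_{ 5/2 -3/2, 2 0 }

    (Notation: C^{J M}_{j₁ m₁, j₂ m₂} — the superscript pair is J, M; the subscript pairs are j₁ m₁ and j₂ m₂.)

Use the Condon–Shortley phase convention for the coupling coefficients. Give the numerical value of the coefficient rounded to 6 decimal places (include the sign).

triangle: 1!*4!*3!/9! = 144/362880
(j±m)!: 1!*4!*2!*2!*2!*5! = 23040
prefactor² = (2J+1)*Δ*N² = 512/7
  k=0: +1/(0!*1!*4!*2!*0!*1!) = 1/48
  k=1: −1/(1!*0!*3!*1!*1!*2!) = -1/12
Σ = -1/16  ⇒  CG² = 512/7*(-1/16)² = 2/7
CG = −√(2/7) = -0.534522

−√(2/7) = -0.534522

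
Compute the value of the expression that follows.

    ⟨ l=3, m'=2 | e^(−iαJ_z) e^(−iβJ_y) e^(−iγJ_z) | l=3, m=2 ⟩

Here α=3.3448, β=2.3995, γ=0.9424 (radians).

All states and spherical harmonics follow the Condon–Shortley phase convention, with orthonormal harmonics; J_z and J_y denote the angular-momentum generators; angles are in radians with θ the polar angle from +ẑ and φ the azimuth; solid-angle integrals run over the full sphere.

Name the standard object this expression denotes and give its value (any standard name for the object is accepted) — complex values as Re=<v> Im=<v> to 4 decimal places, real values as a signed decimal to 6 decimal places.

Wigner D-matrix element, Re=0.0480 Im=0.0547

This is a Wigner D-matrix element — the rotation-matrix element ⟨l m'| R(α,β,γ) |l m⟩ in the angular-momentum basis.
Split into d^3_{2,2}(β=2.3995) × two z-phases.
c=cos(2.399500/2)=0.362591, s=sin(2.399500/2)=0.931948; N=√[120·1·120·1]=120.000000
k∈{0,1} keeps every argument non-negative
  k=0: (−1)^0·120.0000/(120)·0.3626^6·0.9319^0 = +0.002272
  k=1: (−1)^1·120.0000/(24)·0.3626^4·0.9319^2 = -0.075062
d^3_{2,2}(2.3995) = +0.002272 -0.075062 = -0.072790
Attach z-rotation phases: D = e^{-i(2)(3.3448)}·(-0.072790)·e^{-i(2)(0.9424)} = +0.048019+0.054704i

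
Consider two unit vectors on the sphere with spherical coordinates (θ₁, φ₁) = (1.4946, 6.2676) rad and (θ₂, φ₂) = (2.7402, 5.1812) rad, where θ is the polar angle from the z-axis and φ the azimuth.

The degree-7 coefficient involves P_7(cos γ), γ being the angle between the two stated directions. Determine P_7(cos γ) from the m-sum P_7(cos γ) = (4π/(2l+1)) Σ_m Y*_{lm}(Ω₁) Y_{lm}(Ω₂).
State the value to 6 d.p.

-0.217117

Summing Y*_{l m}(θ₁,φ₁)·Y_{l m}(θ₂,φ₂) over m ∈ [−7, 7]; prefactor 4π/(2·7+1) = 0.837758:
  [-7]  conj(Y_{7,-7})(Ω₁) = (0.487058, -0.053349) ; Y_{7,-7}(Ω₂) = (0.000097, 0.000688) ; Δ = (0.000084, 0.000330)
  [-6]  conj(Y_{7,-6})(Ω₁) = (0.139351, -0.013069) ; Y_{7,-6}(Ω₂) = (-0.005798, -0.001978) ; Δ = (-0.000834, -0.000200)
  [-5]  conj(Y_{7,-5})(Ω₁) = (-0.333379, 0.026032) ; Y_{7,-5}(Ω₂) = (0.023943, -0.023368) ; Δ = (-0.007374, 0.008414)
  [-4]  conj(Y_{7,-4})(Ω₁) = (-0.161180, 0.010061) ; Y_{7,-4}(Ω₂) = (0.037822, 0.120368) ; Δ = (-0.007307, -0.019020)
  [-3]  conj(Y_{7,-3})(Ω₁) = (0.287287, -0.013442) ; Y_{7,-3}(Ω₂) = (-0.323829, -0.053710) ; Δ = (-0.093754, -0.011077)
  [-2]  conj(Y_{7,-2})(Ω₁) = (0.170042, -0.005302) ; Y_{7,-2}(Ω₂) = (0.318268, -0.433615) ; Δ = (0.051820, -0.075420)
  [-1]  conj(Y_{7,-1})(Ω₁) = (-0.269642, 0.004203) ; Y_{7,-1}(Ω₂) = (0.168966, 0.333614) ; Δ = (-0.046962, -0.089246)
  [+0]  conj(Y_{7,0})(Ω₁) = (-0.172562, -0.000000) ; Y_{7,0}(Ω₂) = (0.292711, 0.000000) ; Δ = (-0.050511, -0.000000)
  [+1]  conj(Y_{7,1})(Ω₁) = (0.269642, 0.004203) ; Y_{7,1}(Ω₂) = (-0.168966, 0.333614) ; Δ = (-0.046962, 0.089246)
  [+2]  conj(Y_{7,2})(Ω₁) = (0.170042, 0.005302) ; Y_{7,2}(Ω₂) = (0.318268, 0.433615) ; Δ = (0.051820, 0.075420)
  [+3]  conj(Y_{7,3})(Ω₁) = (-0.287287, -0.013442) ; Y_{7,3}(Ω₂) = (0.323829, -0.053710) ; Δ = (-0.093754, 0.011077)
  [+4]  conj(Y_{7,4})(Ω₁) = (-0.161180, -0.010061) ; Y_{7,4}(Ω₂) = (0.037822, -0.120368) ; Δ = (-0.007307, 0.019020)
  [+5]  conj(Y_{7,5})(Ω₁) = (0.333379, 0.026032) ; Y_{7,5}(Ω₂) = (-0.023943, -0.023368) ; Δ = (-0.007374, -0.008414)
  [+6]  conj(Y_{7,6})(Ω₁) = (0.139351, 0.013069) ; Y_{7,6}(Ω₂) = (-0.005798, 0.001978) ; Δ = (-0.000834, 0.000200)
  [+7]  conj(Y_{7,7})(Ω₁) = (-0.487058, -0.053349) ; Y_{7,7}(Ω₂) = (-0.000097, 0.000688) ; Δ = (0.000084, -0.000330)
Total Σ_m = (-0.259164, 0.000000). Multiply by 0.837758: (-0.217117, 0.000000). P_7(cos γ) = -0.217117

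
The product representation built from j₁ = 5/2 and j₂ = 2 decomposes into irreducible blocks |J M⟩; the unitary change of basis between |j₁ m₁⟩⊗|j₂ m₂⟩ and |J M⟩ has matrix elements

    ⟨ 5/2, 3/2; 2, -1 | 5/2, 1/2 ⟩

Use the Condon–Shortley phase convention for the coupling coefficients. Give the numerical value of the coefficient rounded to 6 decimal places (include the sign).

+√(6/35) = +0.414039

j₁+j₂−J=2  J+j₁−j₂=3  J−j₁+j₂=2  j₁+j₂+J+1=8
(j₁±m₁, j₂±m₂, J±M) = (4,1,1,3,3,2)
P² = 216/35
sum k=0..1:
  [0] +1/4 = 1/4
  [1] −1/12 = -1/12
S = 1/6
C² = P²·S² = 6/35 ; C = +0.414039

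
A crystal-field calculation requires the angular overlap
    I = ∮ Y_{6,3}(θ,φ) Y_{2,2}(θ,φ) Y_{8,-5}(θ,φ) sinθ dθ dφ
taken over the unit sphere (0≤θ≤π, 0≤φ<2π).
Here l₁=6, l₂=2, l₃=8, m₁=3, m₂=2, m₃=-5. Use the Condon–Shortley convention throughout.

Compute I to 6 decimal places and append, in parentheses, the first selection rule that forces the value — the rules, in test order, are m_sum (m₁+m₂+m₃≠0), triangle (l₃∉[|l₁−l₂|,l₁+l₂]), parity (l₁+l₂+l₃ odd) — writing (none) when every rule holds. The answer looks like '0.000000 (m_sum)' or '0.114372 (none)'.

-0.226917 (none)

Checks pass: Σm=0; 16 even; l₃=8∈[4,8].
(2·6+1)(2·2+1)(2·8+1) = 1105
Δ: 0! 12! 4! / 17! → 1/30940
sum: t=0:+1/2073600 = 1/2073600
3j²(6 2 8; 0 0 0) = Δ·Π!·Σ² = 28/1105  (sign +1)
sum: t=0:+1/52254720 = 1/52254720
3j²(6 2 8; 3 2 -5) = Δ·Π!·Σ² = 11/476  (sign -1)
combine: 4πI² = 1105·28/1105·11/476 = 11/17
take √, sign -1: I = -0.22691696
No selection rule forces the value: the integral is nonzero (none).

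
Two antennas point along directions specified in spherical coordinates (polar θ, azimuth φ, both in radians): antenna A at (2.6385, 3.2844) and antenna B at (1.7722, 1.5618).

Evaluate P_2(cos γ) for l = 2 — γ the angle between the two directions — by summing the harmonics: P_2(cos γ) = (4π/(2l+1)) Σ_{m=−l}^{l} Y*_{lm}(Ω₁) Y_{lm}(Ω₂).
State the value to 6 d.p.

Term-by-term m-sum for l=2 (normalisation 4π/5 = 2.513274):
  [-2]  conj(Y_{2,-2})(Ω₁) = (0.086154, 0.025299) ; Y_{2,-2}(Ω₂) = (-0.370756, -0.006672) ; Δ = (-0.031773, -0.009954)
  [-1]  conj(Y_{2,-1})(Ω₁) = (0.323001, 0.046443) ; Y_{2,-1}(Ω₂) = (-0.001362, 0.151414) ; Δ = (-0.007472, 0.048844)
  [+0]  conj(Y_{2,0})(Ω₁) = (0.410839, -0.000000) ; Y_{2,0}(Ω₂) = (-0.277528, 0.000000) ; Δ = (-0.114019, 0.000000)
  [+1]  conj(Y_{2,1})(Ω₁) = (-0.323001, 0.046443) ; Y_{2,1}(Ω₂) = (0.001362, 0.151414) ; Δ = (-0.007472, -0.048844)
  [+2]  conj(Y_{2,2})(Ω₁) = (0.086154, -0.025299) ; Y_{2,2}(Ω₂) = (-0.370756, 0.006672) ; Δ = (-0.031773, 0.009954)
Accumulated sum (-0.192510, 0.000000); after 4π/(2l+1) scaling, (-0.483831, 0.000000) ⇒ P_2 = -0.483831

-0.483831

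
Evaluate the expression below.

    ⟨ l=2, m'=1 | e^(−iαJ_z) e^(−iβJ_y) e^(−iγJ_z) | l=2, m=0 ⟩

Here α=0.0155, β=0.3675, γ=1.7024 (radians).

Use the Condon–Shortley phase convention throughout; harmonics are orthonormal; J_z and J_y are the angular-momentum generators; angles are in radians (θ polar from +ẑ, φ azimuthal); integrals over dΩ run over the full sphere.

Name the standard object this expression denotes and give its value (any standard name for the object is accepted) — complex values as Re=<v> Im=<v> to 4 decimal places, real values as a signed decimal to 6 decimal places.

This is a Wigner D-matrix element — the rotation-matrix element ⟨l m'| R(α,β,γ) |l m⟩ in the angular-momentum basis.
First d^2_{1,0}(β=0.3675), then the phase factors e^{-i(1)α} and e^{-i(0)γ}:
With c≡cos(β/2)=0.983165 and s≡sin(β/2)=0.182718, N=[6·1·2·2]^{1/2}=4.898979
Admissible k: 0..1 (factorial args all ≥0)
  k=0: (−1)^1·4.8990/(2)·0.9832^3·0.1827^1 = -0.425340
  k=1: (−1)^2·4.8990/(2)·0.9832^1·0.1827^3 = +0.014691
d^2_{1,0}(0.3675) = -0.425340 +0.014691 = -0.410649
Phases: e^{-i·(1)·0.0155}=+0.999880-0.015499i, e^{-i·(0)·1.7024}=+1.000000+0.000000i ⇒ D=-0.410600+0.006365i

Wigner D-matrix element, Re=-0.4106 Im=0.0064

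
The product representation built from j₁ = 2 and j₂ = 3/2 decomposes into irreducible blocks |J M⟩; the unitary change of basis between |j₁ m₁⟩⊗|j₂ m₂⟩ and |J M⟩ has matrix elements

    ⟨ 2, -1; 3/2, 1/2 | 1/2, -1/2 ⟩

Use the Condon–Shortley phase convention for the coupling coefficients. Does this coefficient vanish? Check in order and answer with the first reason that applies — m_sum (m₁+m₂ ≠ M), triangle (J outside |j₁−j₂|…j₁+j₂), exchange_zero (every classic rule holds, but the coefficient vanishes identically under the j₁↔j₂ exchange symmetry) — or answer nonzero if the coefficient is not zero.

nonzero

m-sum: m₁+m₂ = -1+1/2 = -1/2, M = -1/2  ✓
triangle: |j₁−j₂| = 1/2 ≤ J = 1/2 ≤ j₁+j₂ = 7/2  ✓
exchange: j₁≠j₂ or m₁≠m₂ — the exchange symmetry imposes no constraint here
value check: CG = +√(3/10) = +0.547723 ≠ 0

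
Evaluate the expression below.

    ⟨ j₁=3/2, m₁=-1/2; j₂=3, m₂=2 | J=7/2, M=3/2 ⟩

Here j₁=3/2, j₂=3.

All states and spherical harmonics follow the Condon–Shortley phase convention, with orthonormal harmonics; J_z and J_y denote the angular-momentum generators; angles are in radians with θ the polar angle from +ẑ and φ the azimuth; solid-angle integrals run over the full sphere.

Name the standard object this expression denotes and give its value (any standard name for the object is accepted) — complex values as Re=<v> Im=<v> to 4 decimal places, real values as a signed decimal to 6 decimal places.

This is a Clebsch–Gordan (vector-coupling) coefficient.
triangle: 1!×2!×5!/9! = 240/362880
(j±m)!: 1!×2!×5!×1!×5!×2! = 57600
prefactor² = (2J+1)×Δ×N² = 6400/21
  k=0: +1/(0!×1!×2!×5!×0!×0!) = 1/240
  k=1: −1/(1!×0!×1!×4!×1!×1!) = -1/24
Σ = -3/80  ⇒  CG² = 6400/21×(-3/80)² = 3/7
CG = −√(3/7) = -0.654654

Clebsch–Gordan coefficient, −√(3/7) ≈ -0.654654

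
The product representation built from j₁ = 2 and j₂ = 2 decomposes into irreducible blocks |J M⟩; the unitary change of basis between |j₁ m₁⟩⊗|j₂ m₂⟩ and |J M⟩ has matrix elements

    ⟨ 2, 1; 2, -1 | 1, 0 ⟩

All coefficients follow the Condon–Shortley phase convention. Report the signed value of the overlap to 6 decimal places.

-0.316228

triangle: 3!*1!*1!/6! = 6/720
(j±m)!: 3!*1!*1!*3!*1!*1! = 36
prefactor² = (2J+1)*Δ*N² = 9/10
  k=0: +1/(0!*3!*1!*1!*0!*0!) = 1/6
  k=1: −1/(1!*2!*0!*0!*1!*1!) = -1/2
Σ = -1/3  ⇒  CG² = 9/10*(-1/3)² = 1/10
CG = −√(1/10) = -0.316228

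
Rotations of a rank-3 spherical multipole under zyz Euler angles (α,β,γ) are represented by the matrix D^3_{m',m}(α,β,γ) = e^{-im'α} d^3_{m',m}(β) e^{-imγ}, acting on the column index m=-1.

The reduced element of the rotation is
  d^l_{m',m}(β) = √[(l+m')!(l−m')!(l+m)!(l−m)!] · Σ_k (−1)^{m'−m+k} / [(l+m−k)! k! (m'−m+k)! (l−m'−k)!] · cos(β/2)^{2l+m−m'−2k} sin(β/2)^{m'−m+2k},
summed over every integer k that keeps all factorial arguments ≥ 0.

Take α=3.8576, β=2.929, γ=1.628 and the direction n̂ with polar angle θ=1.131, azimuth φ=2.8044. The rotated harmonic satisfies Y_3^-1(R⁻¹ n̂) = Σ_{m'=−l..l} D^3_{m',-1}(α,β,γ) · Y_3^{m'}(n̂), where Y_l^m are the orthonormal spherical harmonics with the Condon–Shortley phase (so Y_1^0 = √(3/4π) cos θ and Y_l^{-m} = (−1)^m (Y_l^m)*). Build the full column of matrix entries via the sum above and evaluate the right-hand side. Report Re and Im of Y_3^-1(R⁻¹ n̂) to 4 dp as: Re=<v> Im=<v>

Need the full column D^3_{m',-1} for m'=−3..3 at α=3.8576, β=2.9290, γ=1.6280.
cos(β/2)=0.106096, sin(β/2)=0.994356
d^3_{-3,-1}: single k=2 term ⇒ +0.000485;  D = +0.000391+0.000288i
d^3_{-2,-1}: k∈[1..2] ⇒ +0.000042 -0.007426 = -0.007384;  D = +0.007359-0.000602i
d^3_{-1,-1}: k∈[0..2] ⇒ +0.000001 -0.001002 +0.066027 = +0.065026;  D = +0.045416-0.046537i
d^3_{0,-1}: k∈[0..2] ⇒ -0.000046 +0.012202 -0.357273 = -0.345117;  D = +0.019731-0.344552i
d^3_{1,-1}: k∈[0..2] ⇒ +0.000752 -0.088035 +0.966609 = +0.879326;  D = -0.538298-0.695305i
d^3_{2,-1}: k∈[0..1] ⇒ -0.007426 +0.326144 = +0.318718;  D = +0.312616+0.062065i
d^3_{3,-1}: single k=0 term ⇒ +0.042620;  D = -0.036986+0.021178i
Y_3^{m'}(θ=1.131,φ=2.8044) and Σ D·Y over m':
  (+0.0004+0.0003i)·(-0.1640-0.2620i)  (+0.0074-0.0006i)·(+0.2783+0.2224i)  (+0.0454-0.0465i)·(+0.0258+0.0091i)  (+0.0197-0.3446i)·(-0.3326+0.0000i)  (-0.5383-0.6953i)·(-0.0258+0.0091i)  (+0.3126+0.0621i)·(+0.2783-0.2224i)  (-0.0370+0.0212i)·(+0.1640-0.2620i)
Y_3^-1(R⁻¹ n̂) = +0.117717+0.089130i

Re=0.1177 Im=0.0891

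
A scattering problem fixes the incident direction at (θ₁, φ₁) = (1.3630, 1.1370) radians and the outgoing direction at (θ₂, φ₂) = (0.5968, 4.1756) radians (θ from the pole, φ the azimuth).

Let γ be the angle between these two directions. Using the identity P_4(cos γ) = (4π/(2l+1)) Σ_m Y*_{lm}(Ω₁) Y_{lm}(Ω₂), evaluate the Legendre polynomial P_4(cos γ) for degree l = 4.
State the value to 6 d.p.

Addition theorem: P_4(cos γ) = (4π/9) Σ_m Y*_{lm}(Ω₁) Y_{lm}(Ω₂), m = −4…4:
  m=-4: (-0.06639 - 0.40020j) × (-0.02406 + 0.03701j) = 0.01641 + 0.00717j  (running Σ = 0.01641 + 0.00717j)
  m=-3: (-0.23319 - 0.06439j) × (0.18363 + 0.00727j) = -0.04235 - 0.01352j  (running Σ = -0.02594 - 0.00635j)
  m=-2: (0.14541 - 0.17152j) × (-0.19096 - 0.35187j) = -0.08812 - 0.01841j  (running Σ = -0.11406 - 0.02476j)
  m=-1: (-0.10846 - 0.23415j) × (-0.20120 + 0.33811j) = 0.10099 + 0.01044j  (running Σ = -0.01307 - 0.01432j)
  m=0: (0.18899 + 0.00000j) × (-0.12083 + 0.00000j) = -0.02284 + 0.00000j  (running Σ = -0.03591 - 0.01432j)
  m=1: (0.10846 - 0.23415j) × (0.20120 + 0.33811j) = 0.10099 - 0.01044j  (running Σ = 0.06509 - 0.02476j)
  m=2: (0.14541 + 0.17152j) × (-0.19096 + 0.35187j) = -0.08812 + 0.01841j  (running Σ = -0.02303 - 0.00635j)
  m=3: (0.23319 - 0.06439j) × (-0.18363 + 0.00727j) = -0.04235 + 0.01352j  (running Σ = -0.06539 + 0.00717j)
  m=4: (-0.06639 + 0.40020j) × (-0.02406 - 0.03701j) = 0.01641 - 0.00717j  (running Σ = -0.04898 + 0.00000j)
Σ over m = -0.04898 + 0.00000j; ×(4π/9) → -0.06838 + 0.00000j. Real part: -0.068383

-0.068383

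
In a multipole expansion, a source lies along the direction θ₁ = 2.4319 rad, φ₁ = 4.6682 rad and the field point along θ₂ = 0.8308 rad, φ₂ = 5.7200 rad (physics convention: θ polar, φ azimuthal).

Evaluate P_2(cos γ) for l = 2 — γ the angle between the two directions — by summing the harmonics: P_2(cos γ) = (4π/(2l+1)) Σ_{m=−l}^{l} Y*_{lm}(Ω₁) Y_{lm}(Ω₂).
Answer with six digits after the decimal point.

-0.388359

Summing Y*_{l m}(θ₁,φ₁)·Y_{l m}(θ₂,φ₂) over m ∈ [−2, 2]; prefactor 4π/(2·2+1) = 2.513274:
  [-2]  conj(Y_{2,-2})(Ω₁) = -0.163366+0.014476i ; Y_{2,-2}(Ω₂) = +0.090567+0.190187i ; Δ = -0.017549-0.029759i
  [-1]  conj(Y_{2,-1})(Ω₁) = +0.016868+0.381482i ; Y_{2,-1}(Ω₂) = +0.325272+0.205375i ; Δ = -0.072860+0.127550i
  [+0]  conj(Y_{2,0})(Ω₁) = +0.229053-0.000000i ; Y_{2,0}(Ω₂) = +0.114797+0.000000i ; Δ = +0.026295+0.000000i
  [+1]  conj(Y_{2,1})(Ω₁) = -0.016868+0.381482i ; Y_{2,1}(Ω₂) = -0.325272+0.205375i ; Δ = -0.072860-0.127550i
  [+2]  conj(Y_{2,2})(Ω₁) = -0.163366-0.014476i ; Y_{2,2}(Ω₂) = +0.090567-0.190187i ; Δ = -0.017549+0.029759i
Total Σ_m = -0.154523+0.000000i. Multiply by 2.513274: -0.388359+0.000000i. P_2(cos γ) = -0.388359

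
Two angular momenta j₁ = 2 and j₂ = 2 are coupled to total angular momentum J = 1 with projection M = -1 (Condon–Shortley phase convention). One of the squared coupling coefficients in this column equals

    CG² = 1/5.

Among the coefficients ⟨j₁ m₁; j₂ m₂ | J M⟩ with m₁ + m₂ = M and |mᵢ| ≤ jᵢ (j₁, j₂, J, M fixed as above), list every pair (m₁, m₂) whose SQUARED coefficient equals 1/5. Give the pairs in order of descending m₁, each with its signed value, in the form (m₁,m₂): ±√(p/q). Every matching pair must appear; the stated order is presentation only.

Admissible pairs with m₁+m₂ = M = -1: (-2,1), (-1,0), (0,-1), (1,-2)
  (m₁,m₂)=(1,-2): CG² = 1/5, CG = +√(1/5)   ← matches the target
  (m₁,m₂)=(0,-1): CG² = 3/10, CG = −√(3/10)
  (m₁,m₂)=(-1,0): CG² = 3/10, CG = +√(3/10)
  (m₁,m₂)=(-2,1): CG² = 1/5, CG = −√(1/5)   ← matches the target
Pairs with CG² = 1/5: (1,-2): +√(1/5); (-2,1): −√(1/5)

(1,-2): +√(1/5); (-2,1): −√(1/5)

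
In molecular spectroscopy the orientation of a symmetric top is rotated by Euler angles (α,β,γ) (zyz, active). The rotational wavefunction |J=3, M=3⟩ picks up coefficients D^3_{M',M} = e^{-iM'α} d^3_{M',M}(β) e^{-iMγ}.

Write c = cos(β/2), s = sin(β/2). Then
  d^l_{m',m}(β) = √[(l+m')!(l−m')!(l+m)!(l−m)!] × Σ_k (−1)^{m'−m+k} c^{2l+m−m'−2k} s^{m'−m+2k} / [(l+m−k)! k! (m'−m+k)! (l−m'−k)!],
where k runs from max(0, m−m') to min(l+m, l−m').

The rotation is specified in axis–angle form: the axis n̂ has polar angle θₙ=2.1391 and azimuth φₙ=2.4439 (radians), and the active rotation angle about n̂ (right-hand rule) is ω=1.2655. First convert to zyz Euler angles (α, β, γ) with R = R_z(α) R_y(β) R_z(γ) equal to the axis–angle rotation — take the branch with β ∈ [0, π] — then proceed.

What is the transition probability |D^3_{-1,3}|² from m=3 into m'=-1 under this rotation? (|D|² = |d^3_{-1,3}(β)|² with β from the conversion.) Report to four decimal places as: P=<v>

Axis–angle → zyz. n̂ = (sinθₙcosφₙ, sinθₙsinφₙ, cosθₙ) = (-0.645872, +0.541468, -0.538203), ω = 1.2655.
R = I cosω + sinω [n̂]ₓ + (1−cosω) n̂n̂ᵀ gives
  R = [+0.592341, +0.268714, +0.759556; -0.757917, +0.505638, +0.412179; -0.273302, -0.819831, +0.503173]
β = atan2(√(R₁₃²+R₂₃²), R₃₃) = 1.043530; α = atan2(R₂₃, R₁₃) mod 2π = 0.497189; γ = atan2(R₃₂, −R₃₁) mod 2π = 5.034167
First d^3_{-1,3}(β=1.0435), then the phase factors e^{-i(-1)α} and e^{-i(3)γ}:
With c≡cos(β/2)=0.866941 and s≡sin(β/2)=0.498411, N=[2·24·720·1]^{1/2}=185.903201
Admissible k: 4..4 (factorial args all ≥0)
  k=4: (−1)^0·185.9032/(48)·0.8669^2·0.4984^4 = +0.179628
d^3_{-1,3}(1.0435) = +0.179628
|D^3_{-1,3}|² = |d^3_{-1,3}(β)|² = (+0.179628)² = 0.032266 (the z-rotation phases have unit modulus)

P=0.0323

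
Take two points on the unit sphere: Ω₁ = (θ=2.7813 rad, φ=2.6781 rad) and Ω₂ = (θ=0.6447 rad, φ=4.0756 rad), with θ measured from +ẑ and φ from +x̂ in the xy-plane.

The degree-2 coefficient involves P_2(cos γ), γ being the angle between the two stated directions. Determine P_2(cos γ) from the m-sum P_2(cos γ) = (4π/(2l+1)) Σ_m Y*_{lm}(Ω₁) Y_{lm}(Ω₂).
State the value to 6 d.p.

Addition theorem: P_2(cos γ) = (4π/5) Σ_m Y*_{lm}(Ω₁) Y_{lm}(Ω₂), m = −2…2:
  m=-2: (0.028818, -0.038399) × (-0.040855, -0.133387) = (-0.006299, -0.002275)  (running Σ = (-0.006299, -0.002275))
  m=-1: (0.227983, -0.113947) × (-0.220651, 0.298353) = (-0.016308, 0.093162)  (running Σ = (-0.022608, 0.090887))
  m=0: (0.513183, -0.000000) × (0.289071, 0.000000) = (0.148346, 0.000000)  (running Σ = (0.125739, 0.090887))
  m=1: (-0.227983, -0.113947) × (0.220651, 0.298353) = (-0.016308, -0.093162)  (running Σ = (0.109430, -0.002275))
  m=2: (0.028818, 0.038399) × (-0.040855, 0.133387) = (-0.006299, 0.002275)  (running Σ = (0.103131, 0.000000))
Σ over m = (0.103131, 0.000000); ×(4π/5) → (0.259197, 0.000000). Real part: 0.259197

0.259197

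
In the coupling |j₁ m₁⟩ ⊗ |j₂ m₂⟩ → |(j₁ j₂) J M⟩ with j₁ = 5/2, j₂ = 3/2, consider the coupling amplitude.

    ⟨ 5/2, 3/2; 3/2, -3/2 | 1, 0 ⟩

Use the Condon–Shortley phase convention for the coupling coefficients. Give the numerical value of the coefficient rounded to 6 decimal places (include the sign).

+√(1/5) = +0.447214

triangle: 3!·2!·0!/6! = 12/720
(j±m)!: 4!·1!·0!·3!·1!·1! = 144
prefactor² = (2J+1)·Δ·N² = 36/5
  k=0: +1/(0!·3!·1!·0!·1!·0!) = 1/6
Σ = 1/6  ⇒  CG² = 36/5·(1/6)² = 1/5
CG = +√(1/5) = +0.447214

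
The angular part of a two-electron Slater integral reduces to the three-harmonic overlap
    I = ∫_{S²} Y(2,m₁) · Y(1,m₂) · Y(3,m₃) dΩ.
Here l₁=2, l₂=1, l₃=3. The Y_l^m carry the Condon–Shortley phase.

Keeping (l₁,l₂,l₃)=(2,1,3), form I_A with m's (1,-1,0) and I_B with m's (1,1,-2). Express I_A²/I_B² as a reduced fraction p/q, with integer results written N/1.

3/10

l's match ⇒ only the (l;m) 3-j factors differ between A and B.
A: triangle coeff Δ(2,1,3) = 1/105; Σ_t [0,0]: t=0:+1/12 = 1/12; (3j)²=1/35 [(2 1 3; 1 -1 0)], sign=-1
B: triangle coeff Δ(2,1,3) = 1/105; Σ_t [0,0]: t=0:+1/12 = 1/12; (3j)²=2/21 [(2 1 3; 1 1 -2)], sign=-1
I_A²/I_B² = (1/35)/(2/21) = 3/10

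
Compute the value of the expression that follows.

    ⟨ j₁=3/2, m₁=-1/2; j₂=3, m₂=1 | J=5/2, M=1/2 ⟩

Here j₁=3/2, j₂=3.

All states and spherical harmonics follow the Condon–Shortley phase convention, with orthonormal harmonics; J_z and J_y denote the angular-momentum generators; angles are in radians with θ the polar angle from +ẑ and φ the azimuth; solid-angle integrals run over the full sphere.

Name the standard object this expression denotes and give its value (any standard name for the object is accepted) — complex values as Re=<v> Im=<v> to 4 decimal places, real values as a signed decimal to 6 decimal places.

This is a Clebsch–Gordan (vector-coupling) coefficient.
triangle: 2!·1!·4!/8! = 48/40320
(j±m)!: 1!·2!·4!·2!·3!·2! = 1152
prefactor² = (2J+1)·Δ·N² = 288/35
  k=1: −1/(1!·1!·1!·3!·0!·1!) = -1/6
  k=2: +1/(2!·0!·0!·2!·1!·2!) = 1/8
Σ = -1/24  ⇒  CG² = 288/35·(-1/24)² = 1/70
CG = −√(1/70) = -0.119523

Clebsch–Gordan coefficient, −√(1/70) ≈ -0.119523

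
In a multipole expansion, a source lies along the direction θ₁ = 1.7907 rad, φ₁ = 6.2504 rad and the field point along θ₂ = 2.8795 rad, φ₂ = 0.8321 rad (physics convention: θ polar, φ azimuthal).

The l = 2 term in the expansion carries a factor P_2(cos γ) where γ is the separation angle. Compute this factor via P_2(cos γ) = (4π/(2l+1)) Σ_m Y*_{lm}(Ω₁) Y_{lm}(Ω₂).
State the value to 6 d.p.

Summing Y*_{l m}(θ₁,φ₁)·Y_{l m}(θ₂,φ₂) over m ∈ [−2, 2]; prefactor 4π/(2·2+1) = 2.513274:
  term(m=-2) = (-0.001510, -0.009420)   from Y*(Ω₁)=(0.367103, -0.024106), Y(Ω₂)=(-0.002419, -0.025819)
  term(m=-1) = (0.020627, -0.024197)   from Y*(Ω₁)=(-0.164374, 0.005391), Y(Ω₂)=(-0.130176, 0.142940)
  term(m=+0) = (-0.153371, -0.000000)   from Y*(Ω₁)=(-0.270370, -0.000000), Y(Ω₂)=(0.567263, 0.000000)
  term(m=+1) = (0.020627, 0.024197)   from Y*(Ω₁)=(0.164374, 0.005391), Y(Ω₂)=(0.130176, 0.142940)
  term(m=+2) = (-0.001510, 0.009420)   from Y*(Ω₁)=(0.367103, 0.024106), Y(Ω₂)=(-0.002419, 0.025819)
Accumulated sum (-0.115137, -0.000000); after 4π/(2l+1) scaling, (-0.289371, -0.000000) ⇒ P_2 = -0.289371

-0.289371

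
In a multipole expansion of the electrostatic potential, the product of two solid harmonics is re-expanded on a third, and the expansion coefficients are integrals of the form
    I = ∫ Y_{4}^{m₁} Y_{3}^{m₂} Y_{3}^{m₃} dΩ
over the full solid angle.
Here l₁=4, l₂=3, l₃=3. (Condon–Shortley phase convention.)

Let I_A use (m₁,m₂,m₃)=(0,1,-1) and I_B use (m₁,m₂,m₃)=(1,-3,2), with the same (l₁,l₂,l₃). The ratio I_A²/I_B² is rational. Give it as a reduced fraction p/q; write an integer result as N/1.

Same 4,3,3: normalisation and zero-m 3j drop out of the ratio.
A: Δ: 4! 4! 2! / 11! → 1/34650; sum: t=2:+1/32 t=3:−1/36 t=4:+1/1152 = 5/1152; 3j²(4 3 3; 0 1 -1) = Δ·Π!·Σ² = 1/1386  (sign +1)
B: Δ: 4! 4! 2! / 11! → 1/34650; sum: t=0:+1/288 = 1/288; 3j²(4 3 3; 1 -3 2) = Δ·Π!·Σ² = 5/231  (sign -1)
I_A²/I_B² = (1/1386)/(5/231) = 1/30

1/30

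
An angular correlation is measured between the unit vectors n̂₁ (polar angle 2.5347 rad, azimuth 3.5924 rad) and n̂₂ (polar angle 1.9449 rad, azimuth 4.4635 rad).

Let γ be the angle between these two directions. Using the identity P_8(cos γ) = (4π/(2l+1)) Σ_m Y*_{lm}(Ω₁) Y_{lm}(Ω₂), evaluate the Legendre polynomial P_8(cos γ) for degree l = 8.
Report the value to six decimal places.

Summing Y*_{l m}(θ₁,φ₁)·Y_{l m}(θ₂,φ₂) over m ∈ [−8, 8]; prefactor 4π/(2·8+1) = 0.739198:
  term(m=-8) = +0.001297-0.001061i   from Y*(Ω₁)=-0.005157-0.002586i, Y(Ω₂)=-0.118540+0.265219i
  term(m=-7) = +0.014902+0.002796i   from Y*(Ω₁)=-0.033233-0.000467i, Y(Ω₂)=-0.449512-0.077822i
  term(m=-6) = +0.014273+0.025267i   from Y*(Ω₁)=-0.107055+0.049975i, Y(Ω₂)=-0.019008-0.244895i
  term(m=-5) = +0.020754-0.055664i   from Y*(Ω₁)=-0.181180+0.222571i, Y(Ω₂)=-0.196073+0.066362i
  term(m=-4) = +0.146671-0.052347i   from Y*(Ω₁)=-0.107580+0.454477i, Y(Ω₂)=-0.181408-0.279784i
  term(m=-3) = -0.021234-0.012393i   from Y*(Ω₁)=+0.092627+0.417400i, Y(Ω₂)=-0.039056+0.042205i
  term(m=-2) = -0.000542-0.003132i   from Y*(Ω₁)=+0.005893+0.007451i, Y(Ω₂)=-0.293998-0.159765i
  term(m=-1) = -0.001833+0.002178i   from Y*(Ω₁)=-0.367795-0.178032i, Y(Ω₂)=+0.001716-0.006753i
  term(m=+0) = +0.048761+0.000000i   from Y*(Ω₁)=-0.148084-0.000000i, Y(Ω₂)=-0.329279+0.000000i
  term(m=+1) = -0.001833-0.002178i   from Y*(Ω₁)=+0.367795-0.178032i, Y(Ω₂)=-0.001716-0.006753i
  term(m=+2) = -0.000542+0.003132i   from Y*(Ω₁)=+0.005893-0.007451i, Y(Ω₂)=-0.293998+0.159765i
  term(m=+3) = -0.021234+0.012393i   from Y*(Ω₁)=-0.092627+0.417400i, Y(Ω₂)=+0.039056+0.042205i
  term(m=+4) = +0.146671+0.052347i   from Y*(Ω₁)=-0.107580-0.454477i, Y(Ω₂)=-0.181408+0.279784i
  term(m=+5) = +0.020754+0.055664i   from Y*(Ω₁)=+0.181180+0.222571i, Y(Ω₂)=+0.196073+0.066362i
  term(m=+6) = +0.014273-0.025267i   from Y*(Ω₁)=-0.107055-0.049975i, Y(Ω₂)=-0.019008+0.244895i
  term(m=+7) = +0.014902-0.002796i   from Y*(Ω₁)=+0.033233-0.000467i, Y(Ω₂)=+0.449512-0.077822i
  term(m=+8) = +0.001297+0.001061i   from Y*(Ω₁)=-0.005157+0.002586i, Y(Ω₂)=-0.118540-0.265219i
Total Σ_m = +0.397340-0.000000i. Multiply by 0.739198: +0.293713-0.000000i. P_8(cos γ) = 0.293713

0.293713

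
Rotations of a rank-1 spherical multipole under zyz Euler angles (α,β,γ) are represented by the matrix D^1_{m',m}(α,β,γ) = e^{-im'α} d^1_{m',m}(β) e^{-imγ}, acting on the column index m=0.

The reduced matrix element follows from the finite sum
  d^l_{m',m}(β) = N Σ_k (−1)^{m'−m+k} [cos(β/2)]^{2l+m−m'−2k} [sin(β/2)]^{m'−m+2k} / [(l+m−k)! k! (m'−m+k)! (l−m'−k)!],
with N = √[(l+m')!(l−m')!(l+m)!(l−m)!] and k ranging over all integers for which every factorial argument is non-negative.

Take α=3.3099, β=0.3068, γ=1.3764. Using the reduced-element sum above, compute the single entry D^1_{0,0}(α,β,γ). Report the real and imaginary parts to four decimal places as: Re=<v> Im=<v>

D^1_{0,0}(3.3099,0.3068,1.3764) = e^{-i·0·3.3099}·d^1_{0,0}(0.3068)·e^{-i·0·1.3764}. Compute d first:
With c≡cos(β/2)=0.988257 and s≡sin(β/2)=0.152799, N=[1·1·1·1]^{1/2}=1.000000
Admissible k: 0..1 (factorial args all ≥0)
  k=0: (−1)^0·1.0000/(1)·0.9883^2·0.1528^0 = +0.976652
  k=1: (−1)^1·1.0000/(1)·0.9883^0·0.1528^2 = -0.023348
d^1_{0,0}(0.3068) = +0.976652 -0.023348 = +0.953305
D = (+1.000000+0.000000i)·(+0.953305)·(+1.000000+0.000000i) = +0.953305+0.000000i

Re=0.9533 Im=0.0000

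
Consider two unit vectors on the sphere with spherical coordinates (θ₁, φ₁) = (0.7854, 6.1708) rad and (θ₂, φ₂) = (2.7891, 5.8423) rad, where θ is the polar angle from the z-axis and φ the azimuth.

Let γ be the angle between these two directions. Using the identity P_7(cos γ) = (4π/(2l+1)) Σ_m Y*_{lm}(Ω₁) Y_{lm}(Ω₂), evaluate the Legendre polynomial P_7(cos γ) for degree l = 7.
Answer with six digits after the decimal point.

Addition theorem: P_7(cos γ) = (4π/15) Σ_m Y*_{lm}(Ω₁) Y_{lm}(Ω₂), m = −7…7:
  term(m=-7) = -0.00001 + 0.00001j   from Y*(Ω₁)=0.03121 - 0.03129j, Y(Ω₂)=-0.00029 + 0.00002j
  term(m=-6) = 0.00019 - 0.00045j   from Y*(Ω₁)=0.12918 - 0.10325j, Y(Ω₂)=0.00261 - 0.00142j
  term(m=-5) = -0.00048 + 0.00669j   from Y*(Ω₁)=0.30190 - 0.19009j, Y(Ω₂)=-0.01114 + 0.01516j
  term(m=-4) = -0.00954 - 0.03631j   from Y*(Ω₁)=0.40894 - 0.19731j, Y(Ω₂)=0.01584 - 0.08115j
  term(m=-3) = 0.03157 + 0.04763j   from Y*(Ω₁)=0.21224 - 0.07440j, Y(Ω₂)=0.06240 + 0.24629j
  term(m=-2) = 0.09466 + 0.07301j   from Y*(Ω₁)=-0.22919 + 0.05240j, Y(Ω₂)=-0.32329 - 0.39249j
  term(m=-1) = -0.16558 - 0.05644j   from Y*(Ω₁)=-0.34221 + 0.03862j, Y(Ω₂)=0.45939 + 0.21677j
  term(m=+0) = 0.01809 + 0.00000j   from Y*(Ω₁)=0.13882 + 0.00000j, Y(Ω₂)=0.13028 + 0.00000j
  term(m=+1) = -0.16558 + 0.05644j   from Y*(Ω₁)=0.34221 + 0.03862j, Y(Ω₂)=-0.45939 + 0.21677j
  term(m=+2) = 0.09466 - 0.07301j   from Y*(Ω₁)=-0.22919 - 0.05240j, Y(Ω₂)=-0.32329 + 0.39249j
  term(m=+3) = 0.03157 - 0.04763j   from Y*(Ω₁)=-0.21224 - 0.07440j, Y(Ω₂)=-0.06240 + 0.24629j
  term(m=+4) = -0.00954 + 0.03631j   from Y*(Ω₁)=0.40894 + 0.19731j, Y(Ω₂)=0.01584 + 0.08115j
  term(m=+5) = -0.00048 - 0.00669j   from Y*(Ω₁)=-0.30190 - 0.19009j, Y(Ω₂)=0.01114 + 0.01516j
  term(m=+6) = 0.00019 + 0.00045j   from Y*(Ω₁)=0.12918 + 0.10325j, Y(Ω₂)=0.00261 + 0.00142j
  term(m=+7) = -0.00001 - 0.00001j   from Y*(Ω₁)=-0.03121 - 0.03129j, Y(Ω₂)=0.00029 + 0.00002j
Total Σ_m = -0.08029 - 0.00000j. Multiply by 0.837758: -0.06726 - 0.00000j. P_7(cos γ) = -0.067260

-0.067260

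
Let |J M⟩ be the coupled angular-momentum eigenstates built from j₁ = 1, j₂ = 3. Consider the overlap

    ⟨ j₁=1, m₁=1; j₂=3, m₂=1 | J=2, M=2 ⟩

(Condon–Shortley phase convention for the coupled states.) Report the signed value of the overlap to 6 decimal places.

+√(1/21) = +0.218218

j₁+j₂−J=2  J+j₁−j₂=0  J−j₁+j₂=4  j₁+j₂+J+1=7
(j₁±m₁, j₂±m₂, J±M) = (2,0,4,2,4,0)
P² = 768/7
sum k=0..0:
  [0] +1/48 = 1/48
S = 1/48
C² = P²·S² = 1/21 ; C = +0.218218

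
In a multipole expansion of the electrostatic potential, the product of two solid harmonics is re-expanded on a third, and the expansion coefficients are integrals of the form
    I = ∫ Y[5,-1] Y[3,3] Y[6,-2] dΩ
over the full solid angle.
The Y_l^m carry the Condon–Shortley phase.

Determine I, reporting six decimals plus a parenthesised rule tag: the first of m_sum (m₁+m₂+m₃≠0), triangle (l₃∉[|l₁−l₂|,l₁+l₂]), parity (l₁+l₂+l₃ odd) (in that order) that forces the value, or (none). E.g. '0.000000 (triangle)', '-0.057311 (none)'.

-0.174062 (none)

Checks pass: Σm=0; 14 even; l₃=6∈[2,8].
(2·5+1)(2·3+1)(2·6+1) = 1001
Δ: 2! 8! 4! / 15! → 1/675675
sum: t=0:+1/8640 t=1:−1/2304 t=2:+1/8640 = -7/34560
3j²(5 3 6; 0 0 0) = Δ·Π!·Σ² = 7/429  (sign -1)
sum: t=2:+1/27648 = 1/27648
3j²(5 3 6; -1 3 -2) = Δ·Π!·Σ² = 10/429  (sign +1)
combine: 4πI² = 1001·7/429·10/429 = 490/1287
take √, sign -1: I = -0.17406195
No selection rule forces the value: the integral is nonzero (none).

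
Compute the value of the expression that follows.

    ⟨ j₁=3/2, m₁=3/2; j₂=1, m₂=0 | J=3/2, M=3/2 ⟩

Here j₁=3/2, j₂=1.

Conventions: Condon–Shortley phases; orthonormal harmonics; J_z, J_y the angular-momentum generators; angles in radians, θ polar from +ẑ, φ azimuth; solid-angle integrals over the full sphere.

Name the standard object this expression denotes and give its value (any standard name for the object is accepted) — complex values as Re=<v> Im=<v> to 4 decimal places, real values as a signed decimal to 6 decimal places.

This is a Clebsch–Gordan (vector-coupling) coefficient.
triangle: 1!*2!*1!/5! = 2/120
(j±m)!: 3!*0!*1!*1!*3!*0! = 36
prefactor² = (2J+1)*Δ*N² = 12/5
  k=0: +1/(0!*1!*0!*1!*2!*0!) = 1/2
Σ = 1/2  ⇒  CG² = 12/5*(1/2)² = 3/5
CG = +√(3/5) = +0.774597

Clebsch–Gordan coefficient, +√(3/5) ≈ +0.774597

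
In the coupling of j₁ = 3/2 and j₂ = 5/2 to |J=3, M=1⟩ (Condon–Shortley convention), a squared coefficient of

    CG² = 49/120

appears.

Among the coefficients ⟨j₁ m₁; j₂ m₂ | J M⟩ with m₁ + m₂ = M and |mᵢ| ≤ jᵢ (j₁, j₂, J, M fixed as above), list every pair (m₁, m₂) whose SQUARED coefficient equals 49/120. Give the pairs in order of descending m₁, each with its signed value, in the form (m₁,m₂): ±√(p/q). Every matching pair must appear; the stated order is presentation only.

(-1/2,3/2): −√(49/120)

Admissible pairs with m₁+m₂ = M = 1: (-3/2,5/2), (-1/2,3/2), (1/2,1/2), (3/2,-1/2)
  (m₁,m₂)=(3/2,-1/2): CG² = 9/20, CG = +√(9/20)
  (m₁,m₂)=(1/2,1/2): CG² = 1/60, CG = +√(1/60)
  (m₁,m₂)=(-1/2,3/2): CG² = 49/120, CG = −√(49/120)   ← matches the target
  (m₁,m₂)=(-3/2,5/2): CG² = 1/8, CG = −√(1/8)
Pairs with CG² = 49/120: (-1/2,3/2): −√(49/120)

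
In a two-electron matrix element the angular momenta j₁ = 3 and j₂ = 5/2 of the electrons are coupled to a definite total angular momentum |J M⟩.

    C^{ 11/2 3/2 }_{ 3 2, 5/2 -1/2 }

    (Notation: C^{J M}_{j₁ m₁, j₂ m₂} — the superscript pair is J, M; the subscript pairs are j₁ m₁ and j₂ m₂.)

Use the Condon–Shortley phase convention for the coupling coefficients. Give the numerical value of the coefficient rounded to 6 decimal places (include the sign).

+√(2/11) = +0.426401

√[12·0!6!5!/12! · 5!1!2!3!7!4!] = √(4147200/11)
  +(−1)^0/∏(0,0,1,2,5,3)! = 1/1440  (running 1/1440)
⟨..|..⟩ = √(4147200/11)·(1/1440) = +0.426401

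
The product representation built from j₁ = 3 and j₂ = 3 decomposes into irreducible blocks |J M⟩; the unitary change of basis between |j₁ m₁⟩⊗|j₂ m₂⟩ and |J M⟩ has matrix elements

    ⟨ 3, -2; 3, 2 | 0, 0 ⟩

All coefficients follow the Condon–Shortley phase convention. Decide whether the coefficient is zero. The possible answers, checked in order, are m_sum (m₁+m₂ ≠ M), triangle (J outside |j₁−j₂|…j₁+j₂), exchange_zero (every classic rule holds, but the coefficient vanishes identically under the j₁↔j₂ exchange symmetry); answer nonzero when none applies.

nonzero

m-sum: m₁+m₂ = -2+2 = 0, M = 0  ✓
triangle: |j₁−j₂| = 0 ≤ J = 0 ≤ j₁+j₂ = 6  ✓
exchange: j₁≠j₂ or m₁≠m₂ — the exchange symmetry imposes no constraint here
value check: CG = −√(1/7) = -0.377964 ≠ 0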